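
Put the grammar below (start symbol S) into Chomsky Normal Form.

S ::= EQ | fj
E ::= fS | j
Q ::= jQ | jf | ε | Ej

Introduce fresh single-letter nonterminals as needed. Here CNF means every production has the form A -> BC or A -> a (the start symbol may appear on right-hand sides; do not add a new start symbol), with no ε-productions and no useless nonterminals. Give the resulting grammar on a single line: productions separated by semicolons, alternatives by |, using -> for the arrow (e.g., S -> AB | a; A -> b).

Nullable: {Q}; after ε-elimination: S -> E | EQ | fj; E -> j | fS; Q -> j | Ej | jQ | jf.
After unit-elimination: S -> j | EQ | fS | fj; E -> j | fS; Q -> j | Ej | jQ | jf.
TERM: introduce A -> f, B -> j and substitute in every rule of length ≥2.

S -> j | AB | AS | EQ; A -> f; B -> j; E -> j | AS; Q -> j | BA | BQ | EB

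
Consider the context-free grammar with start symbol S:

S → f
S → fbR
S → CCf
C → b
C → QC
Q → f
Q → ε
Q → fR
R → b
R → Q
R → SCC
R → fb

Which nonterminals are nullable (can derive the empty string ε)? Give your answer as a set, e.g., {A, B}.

{Q, R}

Directly nullable (have an ε-rule): {Q}.
R is nullable via R -> Q (every symbol on the right is already known nullable).
Not nullable: C, S — each has a terminal in every rule's right-hand side or depends on a non-nullable symbol.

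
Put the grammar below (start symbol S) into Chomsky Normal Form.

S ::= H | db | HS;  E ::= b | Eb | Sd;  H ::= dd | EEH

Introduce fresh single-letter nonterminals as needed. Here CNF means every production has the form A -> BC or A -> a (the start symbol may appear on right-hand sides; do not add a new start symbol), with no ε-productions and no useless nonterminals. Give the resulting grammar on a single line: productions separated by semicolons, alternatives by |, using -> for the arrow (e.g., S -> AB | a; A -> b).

No ε-productions.
After unit-elimination: S -> HS | db | dd | EEH; E -> b | Eb | Sd; H -> dd | EEH.
TERM: introduce A -> b, B -> d and substitute in every rule of length ≥2.
BIN: H -> EEH becomes H -> EC, C -> EH; S -> EEH becomes S -> ED, D -> EH.

S -> BA | BB | ED | HS; A -> b; B -> d; C -> EH; D -> EH; E -> b | EA | SB; H -> BB | EC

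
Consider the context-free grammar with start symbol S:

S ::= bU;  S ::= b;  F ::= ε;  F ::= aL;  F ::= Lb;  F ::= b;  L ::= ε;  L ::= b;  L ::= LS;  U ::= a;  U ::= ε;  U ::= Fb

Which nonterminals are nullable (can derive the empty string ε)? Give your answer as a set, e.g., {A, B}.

Directly nullable (have an ε-rule): {F, L, U}.
Not nullable: S — each has a terminal in every rule's right-hand side or depends on a non-nullable symbol.

{F, L, U}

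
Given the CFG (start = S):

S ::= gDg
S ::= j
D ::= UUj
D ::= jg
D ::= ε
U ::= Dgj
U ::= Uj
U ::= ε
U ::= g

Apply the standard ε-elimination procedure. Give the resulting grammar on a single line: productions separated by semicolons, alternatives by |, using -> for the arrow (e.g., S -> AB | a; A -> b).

S -> j | gg | gDg; D -> j | Uj | jg | UUj; U -> g | j | Uj | gj | Dgj

Nullable set: {D, U}.
S -> gDg: D nullable, giving gDg | gg.
Drop D -> ε.
D -> UUj: U, U nullable, giving UUj | Uj | j.
Drop U -> ε.
U -> Dgj: D nullable, giving Dgj | gj.
U -> Uj: U nullable, giving Uj | j.
Unchanged (no nullable symbols): S -> j; D -> jg; U -> g.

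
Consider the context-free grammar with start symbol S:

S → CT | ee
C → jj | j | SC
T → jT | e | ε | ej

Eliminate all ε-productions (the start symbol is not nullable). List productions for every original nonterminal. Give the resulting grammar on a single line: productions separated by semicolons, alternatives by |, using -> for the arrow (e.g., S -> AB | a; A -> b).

Nullable set: {T}.
S -> CT: T nullable, giving C | CT.
Drop T -> ε.
T -> jT: T nullable, giving j | jT.
Unchanged (no nullable symbols): S -> ee; C -> SC; C -> j; C -> jj; T -> e; T -> ej.

S -> C | CT | ee; C -> j | SC | jj; T -> e | j | ej | jT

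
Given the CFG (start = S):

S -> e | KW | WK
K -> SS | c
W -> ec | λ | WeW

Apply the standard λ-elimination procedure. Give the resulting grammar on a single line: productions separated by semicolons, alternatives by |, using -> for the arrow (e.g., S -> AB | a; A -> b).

Nullable set: {W}.
S -> KW: W nullable, giving K | KW.
S -> WK: W nullable, giving K | WK.
Drop W -> λ.
W -> WeW: W, W nullable, giving We | WeW | e | eW.
Unchanged (no nullable symbols): S -> e; K -> SS; K -> c; W -> ec.

S -> K | e | KW | WK; K -> c | SS; W -> e | We | eW | ec | WeW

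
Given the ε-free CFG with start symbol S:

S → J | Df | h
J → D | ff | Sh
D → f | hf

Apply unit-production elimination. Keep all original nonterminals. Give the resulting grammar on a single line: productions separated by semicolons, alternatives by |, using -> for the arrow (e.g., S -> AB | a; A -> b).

S -> f | h | Df | Sh | ff | hf; D -> f | hf; J -> f | Sh | ff | hf

Unit productions: J->D, S->J.
Unit pairs (A ⇒* B via units): (J,D), (S,D), (S,J).
S: inherits non-unit rules of {D, J, S} → Df | Sh | f | ff | h | hf.
D: inherits non-unit rules of {D} → f | hf.
J: inherits non-unit rules of {D, J} → Sh | f | ff | hf.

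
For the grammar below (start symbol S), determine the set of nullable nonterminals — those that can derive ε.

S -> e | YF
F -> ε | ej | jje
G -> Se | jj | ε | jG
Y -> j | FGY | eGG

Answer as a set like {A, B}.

Directly nullable (have an ε-rule): {F, G}.
Not nullable: S, Y — each has a terminal in every rule's right-hand side or depends on a non-nullable symbol.

{F, G}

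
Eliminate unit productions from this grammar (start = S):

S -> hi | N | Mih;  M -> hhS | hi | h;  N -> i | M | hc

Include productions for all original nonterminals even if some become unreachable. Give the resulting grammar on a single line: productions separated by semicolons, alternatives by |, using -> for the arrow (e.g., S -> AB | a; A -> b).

S -> h | i | hc | hi | Mih | hhS; M -> h | hi | hhS; N -> h | i | hc | hi | hhS

Unit productions: N->M, S->N.
Unit pairs (A ⇒* B via units): (N,M), (S,M), (S,N).
S: inherits non-unit rules of {M, N, S} → Mih | h | hc | hhS | hi | i.
M: inherits non-unit rules of {M} → h | hhS | hi.
N: inherits non-unit rules of {M, N} → h | hc | hhS | hi | i.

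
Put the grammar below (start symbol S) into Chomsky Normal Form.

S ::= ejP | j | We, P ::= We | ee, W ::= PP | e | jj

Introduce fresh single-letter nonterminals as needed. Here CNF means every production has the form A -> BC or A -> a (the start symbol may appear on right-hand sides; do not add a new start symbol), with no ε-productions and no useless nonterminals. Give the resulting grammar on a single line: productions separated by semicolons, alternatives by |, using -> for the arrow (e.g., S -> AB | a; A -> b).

S -> j | AC | WA; A -> e; B -> j; C -> BP; P -> AA | WA; W -> e | BB | PP

No ε-productions.
No unit productions to eliminate.
TERM: introduce A -> e, B -> j and substitute in every rule of length ≥2.
BIN: S -> ABP becomes S -> AC, C -> BP.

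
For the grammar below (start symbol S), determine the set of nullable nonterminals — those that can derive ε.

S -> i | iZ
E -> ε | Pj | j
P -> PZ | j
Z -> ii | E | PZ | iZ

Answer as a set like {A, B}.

{E, Z}

Directly nullable (have an ε-rule): {E}.
Z is nullable via Z -> E (every symbol on the right is already known nullable).
Not nullable: P, S — each has a terminal in every rule's right-hand side or depends on a non-nullable symbol.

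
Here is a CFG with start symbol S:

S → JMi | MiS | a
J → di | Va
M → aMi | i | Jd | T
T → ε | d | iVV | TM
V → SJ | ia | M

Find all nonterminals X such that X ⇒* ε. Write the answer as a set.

{M, T, V}

Directly nullable (have an ε-rule): {T}.
M is nullable via M -> T (every symbol on the right is already known nullable).
V is nullable via V -> M (every symbol on the right is already known nullable).
Not nullable: J, S — each has a terminal in every rule's right-hand side or depends on a non-nullable symbol.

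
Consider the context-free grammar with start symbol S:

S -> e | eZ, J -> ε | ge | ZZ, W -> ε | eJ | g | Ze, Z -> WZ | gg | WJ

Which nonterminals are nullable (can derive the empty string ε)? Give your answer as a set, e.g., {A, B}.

{J, W, Z}

Directly nullable (have an ε-rule): {J, W}.
Z is nullable via Z -> WJ (every symbol on the right is already known nullable).
Not nullable: S — each has a terminal in every rule's right-hand side or depends on a non-nullable symbol.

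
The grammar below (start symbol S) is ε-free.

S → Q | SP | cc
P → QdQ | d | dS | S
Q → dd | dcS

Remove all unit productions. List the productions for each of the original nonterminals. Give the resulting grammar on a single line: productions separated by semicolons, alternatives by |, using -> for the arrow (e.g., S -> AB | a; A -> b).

Unit productions: P->S, S->Q.
Unit pairs (A ⇒* B via units): (P,Q), (P,S), (S,Q).
S: inherits non-unit rules of {Q, S} → SP | cc | dcS | dd.
P: inherits non-unit rules of {P, Q, S} → QdQ | SP | cc | d | dS | dcS | dd.
Q: inherits non-unit rules of {Q} → dcS | dd.

S -> SP | cc | dd | dcS; P -> d | SP | cc | dS | dd | QdQ | dcS; Q -> dd | dcS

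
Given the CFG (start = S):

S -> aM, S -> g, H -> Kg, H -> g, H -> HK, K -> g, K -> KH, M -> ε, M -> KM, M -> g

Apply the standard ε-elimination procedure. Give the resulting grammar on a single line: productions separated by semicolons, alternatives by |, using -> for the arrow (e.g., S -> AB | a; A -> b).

S -> a | g | aM; H -> g | HK | Kg; K -> g | KH; M -> K | g | KM

Nullable set: {M}.
S -> aM: M nullable, giving a | aM.
Drop M -> ε.
M -> KM: M nullable, giving K | KM.
Unchanged (no nullable symbols): S -> g; H -> HK; H -> Kg; H -> g; K -> KH; K -> g; M -> g.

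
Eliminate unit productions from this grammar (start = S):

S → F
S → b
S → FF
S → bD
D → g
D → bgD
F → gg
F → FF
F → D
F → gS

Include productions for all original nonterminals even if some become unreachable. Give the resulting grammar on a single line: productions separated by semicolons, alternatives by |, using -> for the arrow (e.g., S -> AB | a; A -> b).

Unit productions: F->D, S->F.
Unit pairs (A ⇒* B via units): (F,D), (S,D), (S,F).
S: inherits non-unit rules of {D, F, S} → FF | b | bD | bgD | g | gS | gg.
D: inherits non-unit rules of {D} → bgD | g.
F: inherits non-unit rules of {D, F} → FF | bgD | g | gS | gg.

S -> b | g | FF | bD | gS | gg | bgD; D -> g | bgD; F -> g | FF | gS | gg | bgD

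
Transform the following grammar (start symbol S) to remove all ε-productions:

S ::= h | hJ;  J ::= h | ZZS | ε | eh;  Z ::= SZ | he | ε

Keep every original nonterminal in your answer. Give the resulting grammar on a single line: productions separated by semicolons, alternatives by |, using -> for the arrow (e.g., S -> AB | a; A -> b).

S -> h | hJ; J -> S | h | ZS | eh | ZZS; Z -> S | SZ | he

Nullable set: {J, Z}.
S -> hJ: J nullable, giving h | hJ.
Drop J -> ε.
J -> ZZS: Z, Z nullable, giving S | ZS | ZZS.
Drop Z -> ε.
Z -> SZ: Z nullable, giving S | SZ.
Unchanged (no nullable symbols): S -> h; J -> eh; J -> h; Z -> he.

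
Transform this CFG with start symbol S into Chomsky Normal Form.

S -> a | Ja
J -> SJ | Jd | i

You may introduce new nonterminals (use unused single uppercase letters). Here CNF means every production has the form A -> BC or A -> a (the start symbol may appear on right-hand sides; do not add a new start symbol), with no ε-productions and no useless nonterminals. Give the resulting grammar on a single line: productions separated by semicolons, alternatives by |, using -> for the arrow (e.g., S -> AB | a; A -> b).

No ε-productions.
No unit productions to eliminate.
TERM: introduce B -> a, A -> d and substitute in every rule of length ≥2.

S -> a | JB; A -> d; B -> a; J -> i | JA | SJ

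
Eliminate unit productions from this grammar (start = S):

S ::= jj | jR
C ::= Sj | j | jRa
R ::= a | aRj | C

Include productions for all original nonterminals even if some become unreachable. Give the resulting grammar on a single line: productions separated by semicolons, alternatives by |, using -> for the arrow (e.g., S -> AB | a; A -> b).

Unit productions: R->C.
Unit pairs (A ⇒* B via units): (R,C).
S: inherits non-unit rules of {S} → jR | jj.
C: inherits non-unit rules of {C} → Sj | j | jRa.
R: inherits non-unit rules of {C, R} → Sj | a | aRj | j | jRa.

S -> jR | jj; C -> j | Sj | jRa; R -> a | j | Sj | aRj | jRa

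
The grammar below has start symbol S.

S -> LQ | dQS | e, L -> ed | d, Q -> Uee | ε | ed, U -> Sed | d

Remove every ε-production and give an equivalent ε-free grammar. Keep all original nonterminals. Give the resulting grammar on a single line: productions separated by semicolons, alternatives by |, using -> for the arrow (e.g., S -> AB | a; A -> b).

Nullable set: {Q}.
S -> LQ: Q nullable, giving L | LQ.
S -> dQS: Q nullable, giving dQS | dS.
Drop Q -> ε.
Unchanged (no nullable symbols): S -> e; L -> d; L -> ed; Q -> Uee; Q -> ed; U -> Sed; U -> d.

S -> L | e | LQ | dS | dQS; L -> d | ed; Q -> ed | Uee; U -> d | Sed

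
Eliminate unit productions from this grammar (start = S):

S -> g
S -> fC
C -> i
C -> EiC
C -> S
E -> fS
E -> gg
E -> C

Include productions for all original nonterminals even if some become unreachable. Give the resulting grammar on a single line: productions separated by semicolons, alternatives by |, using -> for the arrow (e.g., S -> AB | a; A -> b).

Unit productions: C->S, E->C.
Unit pairs (A ⇒* B via units): (C,S), (E,C), (E,S).
S: inherits non-unit rules of {S} → fC | g.
C: inherits non-unit rules of {C, S} → EiC | fC | g | i.
E: inherits non-unit rules of {C, E, S} → EiC | fC | fS | g | gg | i.

S -> g | fC; C -> g | i | fC | EiC; E -> g | i | fC | fS | gg | EiC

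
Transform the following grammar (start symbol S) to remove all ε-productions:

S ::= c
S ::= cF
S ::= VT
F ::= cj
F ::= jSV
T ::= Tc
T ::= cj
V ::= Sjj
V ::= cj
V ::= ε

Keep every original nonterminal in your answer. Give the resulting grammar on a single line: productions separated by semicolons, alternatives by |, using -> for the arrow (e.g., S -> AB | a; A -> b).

S -> T | c | VT | cF; F -> cj | jS | jSV; T -> Tc | cj; V -> cj | Sjj

Nullable set: {V}.
S -> VT: V nullable, giving T | VT.
F -> jSV: V nullable, giving jS | jSV.
Drop V -> ε.
Unchanged (no nullable symbols): S -> c; S -> cF; F -> cj; T -> Tc; T -> cj; V -> Sjj; V -> cj.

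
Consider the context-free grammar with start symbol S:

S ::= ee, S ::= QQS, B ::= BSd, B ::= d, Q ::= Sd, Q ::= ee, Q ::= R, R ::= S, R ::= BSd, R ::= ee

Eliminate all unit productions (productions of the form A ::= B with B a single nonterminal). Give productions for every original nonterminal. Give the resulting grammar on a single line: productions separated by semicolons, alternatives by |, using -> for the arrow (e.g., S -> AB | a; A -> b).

S -> ee | QQS; B -> d | BSd; Q -> Sd | ee | BSd | QQS; R -> ee | BSd | QQS

Unit productions: Q->R, R->S.
Unit pairs (A ⇒* B via units): (Q,R), (Q,S), (R,S).
S: inherits non-unit rules of {S} → QQS | ee.
B: inherits non-unit rules of {B} → BSd | d.
Q: inherits non-unit rules of {Q, R, S} → BSd | QQS | Sd | ee.
R: inherits non-unit rules of {R, S} → BSd | QQS | ee.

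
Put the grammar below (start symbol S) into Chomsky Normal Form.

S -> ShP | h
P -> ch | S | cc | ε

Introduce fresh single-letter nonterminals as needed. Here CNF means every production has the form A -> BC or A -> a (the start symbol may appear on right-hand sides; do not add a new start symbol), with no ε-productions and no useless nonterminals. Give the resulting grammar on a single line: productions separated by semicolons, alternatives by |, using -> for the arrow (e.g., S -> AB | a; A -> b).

Nullable: {P}; after ε-elimination: S -> h | Sh | ShP; P -> S | cc | ch.
After unit-elimination: S -> h | Sh | ShP; P -> h | Sh | cc | ch | ShP.
TERM: introduce B -> c, A -> h and substitute in every rule of length ≥2.
BIN: P -> SAP becomes P -> SC, C -> AP; S -> SAP becomes S -> SD, D -> AP.

S -> h | SA | SD; A -> h; B -> c; C -> AP; D -> AP; P -> h | BA | BB | SA | SC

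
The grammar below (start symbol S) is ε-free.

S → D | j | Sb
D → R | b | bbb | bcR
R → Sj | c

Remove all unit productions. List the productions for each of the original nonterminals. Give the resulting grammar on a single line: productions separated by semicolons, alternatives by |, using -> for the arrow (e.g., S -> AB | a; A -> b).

Unit productions: D->R, S->D.
Unit pairs (A ⇒* B via units): (D,R), (S,D), (S,R).
S: inherits non-unit rules of {D, R, S} → Sb | Sj | b | bbb | bcR | c | j.
D: inherits non-unit rules of {D, R} → Sj | b | bbb | bcR | c.
R: inherits non-unit rules of {R} → Sj | c.

S -> b | c | j | Sb | Sj | bbb | bcR; D -> b | c | Sj | bbb | bcR; R -> c | Sj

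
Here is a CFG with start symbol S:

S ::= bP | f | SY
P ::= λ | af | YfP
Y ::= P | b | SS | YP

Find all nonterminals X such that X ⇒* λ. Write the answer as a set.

{P, Y}

Directly nullable (have an ε-rule): {P}.
Y is nullable via Y -> P (every symbol on the right is already known nullable).
Not nullable: S — each has a terminal in every rule's right-hand side or depends on a non-nullable symbol.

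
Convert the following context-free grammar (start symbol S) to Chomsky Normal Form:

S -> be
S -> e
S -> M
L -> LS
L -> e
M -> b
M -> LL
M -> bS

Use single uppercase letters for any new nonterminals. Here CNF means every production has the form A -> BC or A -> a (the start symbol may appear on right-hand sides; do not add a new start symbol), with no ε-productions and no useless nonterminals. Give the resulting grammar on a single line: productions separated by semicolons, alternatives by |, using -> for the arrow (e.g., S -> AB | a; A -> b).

No ε-productions.
After unit-elimination: S -> b | e | LL | bS | be; L -> e | LS; M -> b | LL | bS.
TERM: introduce A -> b, B -> e and substitute in every rule of length ≥2.
Drop unreachable/unproductive: M.

S -> b | e | AB | AS | LL; A -> b; B -> e; L -> e | LS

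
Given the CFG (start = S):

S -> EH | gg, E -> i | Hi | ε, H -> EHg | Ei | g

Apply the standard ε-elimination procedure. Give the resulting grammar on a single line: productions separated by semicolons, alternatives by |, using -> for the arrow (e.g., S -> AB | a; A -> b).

S -> H | EH | gg; E -> i | Hi; H -> g | i | Ei | Hg | EHg

Nullable set: {E}.
S -> EH: E nullable, giving EH | H.
Drop E -> ε.
H -> EHg: E nullable, giving EHg | Hg.
H -> Ei: E nullable, giving Ei | i.
Unchanged (no nullable symbols): S -> gg; E -> Hi; E -> i; H -> g.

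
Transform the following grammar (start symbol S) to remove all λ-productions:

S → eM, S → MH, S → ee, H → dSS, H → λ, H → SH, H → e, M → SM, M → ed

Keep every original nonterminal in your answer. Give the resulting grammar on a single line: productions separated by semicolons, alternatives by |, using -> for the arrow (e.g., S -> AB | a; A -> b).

S -> M | MH | eM | ee; H -> S | e | SH | dSS; M -> SM | ed

Nullable set: {H}.
S -> MH: H nullable, giving M | MH.
Drop H -> λ.
H -> SH: H nullable, giving S | SH.
Unchanged (no nullable symbols): S -> eM; S -> ee; H -> dSS; H -> e; M -> SM; M -> ed.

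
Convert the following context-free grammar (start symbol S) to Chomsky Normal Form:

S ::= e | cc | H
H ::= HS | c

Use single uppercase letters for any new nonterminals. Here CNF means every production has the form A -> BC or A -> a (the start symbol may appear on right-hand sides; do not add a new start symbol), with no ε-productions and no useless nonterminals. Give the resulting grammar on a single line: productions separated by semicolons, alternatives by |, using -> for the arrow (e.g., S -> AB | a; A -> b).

S -> c | e | AA | HS; A -> c; H -> c | HS

No ε-productions.
After unit-elimination: S -> c | e | HS | cc; H -> c | HS.
TERM: introduce A -> c and substitute in every rule of length ≥2.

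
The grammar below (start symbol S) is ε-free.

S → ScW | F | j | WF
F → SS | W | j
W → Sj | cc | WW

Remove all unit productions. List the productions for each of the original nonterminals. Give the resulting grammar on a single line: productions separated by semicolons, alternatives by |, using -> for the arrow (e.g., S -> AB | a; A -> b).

Unit productions: F->W, S->F.
Unit pairs (A ⇒* B via units): (F,W), (S,F), (S,W).
S: inherits non-unit rules of {F, S, W} → SS | ScW | Sj | WF | WW | cc | j.
F: inherits non-unit rules of {F, W} → SS | Sj | WW | cc | j.
W: inherits non-unit rules of {W} → Sj | WW | cc.

S -> j | SS | Sj | WF | WW | cc | ScW; F -> j | SS | Sj | WW | cc; W -> Sj | WW | cc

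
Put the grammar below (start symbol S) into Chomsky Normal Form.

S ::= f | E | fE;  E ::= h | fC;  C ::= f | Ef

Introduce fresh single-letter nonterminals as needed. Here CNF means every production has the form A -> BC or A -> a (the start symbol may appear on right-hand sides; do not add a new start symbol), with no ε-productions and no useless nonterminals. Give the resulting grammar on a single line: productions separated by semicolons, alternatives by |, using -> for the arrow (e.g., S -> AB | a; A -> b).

No ε-productions.
After unit-elimination: S -> f | h | fC | fE; C -> f | Ef; E -> h | fC.
TERM: introduce A -> f and substitute in every rule of length ≥2.

S -> f | h | AC | AE; A -> f; C -> f | EA; E -> h | AC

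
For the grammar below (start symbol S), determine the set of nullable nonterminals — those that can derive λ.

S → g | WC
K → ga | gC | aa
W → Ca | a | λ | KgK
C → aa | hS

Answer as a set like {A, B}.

{W}

Directly nullable (have an ε-rule): {W}.
Not nullable: C, K, S — each has a terminal in every rule's right-hand side or depends on a non-nullable symbol.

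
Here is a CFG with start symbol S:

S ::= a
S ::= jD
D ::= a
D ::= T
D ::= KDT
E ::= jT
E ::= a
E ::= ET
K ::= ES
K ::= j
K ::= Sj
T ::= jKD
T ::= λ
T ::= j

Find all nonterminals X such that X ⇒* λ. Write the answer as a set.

Directly nullable (have an ε-rule): {T}.
D is nullable via D -> T (every symbol on the right is already known nullable).
Not nullable: E, K, S — each has a terminal in every rule's right-hand side or depends on a non-nullable symbol.

{D, T}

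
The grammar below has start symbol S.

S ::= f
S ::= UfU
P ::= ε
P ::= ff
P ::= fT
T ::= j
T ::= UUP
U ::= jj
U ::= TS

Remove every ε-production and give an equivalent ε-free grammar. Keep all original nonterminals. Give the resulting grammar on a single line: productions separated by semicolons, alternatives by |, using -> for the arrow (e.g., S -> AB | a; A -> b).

Nullable set: {P}.
Drop P -> ε.
T -> UUP: P nullable, giving UU | UUP.
Unchanged (no nullable symbols): S -> UfU; S -> f; P -> fT; P -> ff; T -> j; U -> TS; U -> jj.

S -> f | UfU; P -> fT | ff; T -> j | UU | UUP; U -> TS | jj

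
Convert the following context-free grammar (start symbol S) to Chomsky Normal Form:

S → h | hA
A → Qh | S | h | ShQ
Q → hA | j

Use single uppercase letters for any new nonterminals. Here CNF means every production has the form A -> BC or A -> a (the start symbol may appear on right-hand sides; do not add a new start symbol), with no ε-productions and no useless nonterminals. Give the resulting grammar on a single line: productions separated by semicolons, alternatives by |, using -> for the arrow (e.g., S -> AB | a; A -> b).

No ε-productions.
After unit-elimination: S -> h | hA; A -> h | Qh | hA | ShQ; Q -> j | hA.
TERM: introduce B -> h and substitute in every rule of length ≥2.
BIN: A -> SBQ becomes A -> SC, C -> BQ.

S -> h | BA; A -> h | BA | QB | SC; B -> h; C -> BQ; Q -> j | BA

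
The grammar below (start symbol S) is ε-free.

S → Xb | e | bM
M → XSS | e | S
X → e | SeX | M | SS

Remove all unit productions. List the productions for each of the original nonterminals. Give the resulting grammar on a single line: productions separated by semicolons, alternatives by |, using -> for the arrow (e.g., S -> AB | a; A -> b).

Unit productions: M->S, X->M.
Unit pairs (A ⇒* B via units): (M,S), (X,M), (X,S).
S: inherits non-unit rules of {S} → Xb | bM | e.
M: inherits non-unit rules of {M, S} → XSS | Xb | bM | e.
X: inherits non-unit rules of {M, S, X} → SS | SeX | XSS | Xb | bM | e.

S -> e | Xb | bM; M -> e | Xb | bM | XSS; X -> e | SS | Xb | bM | SeX | XSS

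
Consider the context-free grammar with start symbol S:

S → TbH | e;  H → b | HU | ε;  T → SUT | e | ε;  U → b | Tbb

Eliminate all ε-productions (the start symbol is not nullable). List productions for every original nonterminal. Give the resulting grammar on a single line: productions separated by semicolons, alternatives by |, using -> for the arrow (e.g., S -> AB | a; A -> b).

S -> b | e | Tb | bH | TbH; H -> U | b | HU; T -> e | SU | SUT; U -> b | bb | Tbb

Nullable set: {H, T}.
S -> TbH: T, H nullable, giving Tb | TbH | b | bH.
Drop H -> ε.
H -> HU: H nullable, giving HU | U.
Drop T -> ε.
T -> SUT: T nullable, giving SU | SUT.
U -> Tbb: T nullable, giving Tbb | bb.
Unchanged (no nullable symbols): S -> e; H -> b; T -> e; U -> b.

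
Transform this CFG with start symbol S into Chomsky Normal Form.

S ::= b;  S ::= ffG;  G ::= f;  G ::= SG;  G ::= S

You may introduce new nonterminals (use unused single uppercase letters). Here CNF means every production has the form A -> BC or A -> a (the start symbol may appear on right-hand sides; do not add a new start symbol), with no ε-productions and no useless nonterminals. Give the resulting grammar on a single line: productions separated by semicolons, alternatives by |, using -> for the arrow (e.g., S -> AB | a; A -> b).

S -> b | AC; A -> f; B -> AG; C -> AG; G -> b | f | AB | SG

No ε-productions.
After unit-elimination: S -> b | ffG; G -> b | f | SG | ffG.
TERM: introduce A -> f and substitute in every rule of length ≥2.
BIN: G -> AAG becomes G -> AB, B -> AG; S -> AAG becomes S -> AC, C -> AG.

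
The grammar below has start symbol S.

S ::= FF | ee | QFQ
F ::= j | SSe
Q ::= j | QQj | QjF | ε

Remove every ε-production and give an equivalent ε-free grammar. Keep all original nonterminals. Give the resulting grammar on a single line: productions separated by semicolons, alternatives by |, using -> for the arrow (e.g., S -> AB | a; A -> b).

Nullable set: {Q}.
S -> QFQ: Q, Q nullable, giving F | FQ | QF | QFQ.
Drop Q -> ε.
Q -> QQj: Q, Q nullable, giving QQj | Qj | j.
Q -> QjF: Q nullable, giving QjF | jF.
Unchanged (no nullable symbols): S -> FF; S -> ee; F -> SSe; F -> j; Q -> j.

S -> F | FF | FQ | QF | ee | QFQ; F -> j | SSe; Q -> j | Qj | jF | QQj | QjF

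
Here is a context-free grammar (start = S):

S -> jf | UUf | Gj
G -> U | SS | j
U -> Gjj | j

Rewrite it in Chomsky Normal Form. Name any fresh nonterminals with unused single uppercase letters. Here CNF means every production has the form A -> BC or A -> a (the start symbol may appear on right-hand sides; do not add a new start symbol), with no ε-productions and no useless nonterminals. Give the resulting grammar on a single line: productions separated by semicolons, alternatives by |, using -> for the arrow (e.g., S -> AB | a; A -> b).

S -> AB | GA | UD; A -> j; B -> f; C -> AA; D -> UB; E -> AA; G -> j | GC | SS; U -> j | GE

No ε-productions.
After unit-elimination: S -> Gj | jf | UUf; G -> j | SS | Gjj; U -> j | Gjj.
TERM: introduce B -> f, A -> j and substitute in every rule of length ≥2.
BIN: G -> GAA becomes G -> GC, C -> AA; S -> UUB becomes S -> UD, D -> UB; U -> GAA becomes U -> GE, E -> AA.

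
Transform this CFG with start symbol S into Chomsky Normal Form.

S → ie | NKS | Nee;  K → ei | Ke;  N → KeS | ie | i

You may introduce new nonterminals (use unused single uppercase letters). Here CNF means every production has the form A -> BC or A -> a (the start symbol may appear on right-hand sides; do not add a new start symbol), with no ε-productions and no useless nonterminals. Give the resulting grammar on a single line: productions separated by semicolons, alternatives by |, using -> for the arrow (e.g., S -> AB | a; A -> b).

No ε-productions.
No unit productions to eliminate.
TERM: introduce A -> e, B -> i and substitute in every rule of length ≥2.
BIN: N -> KAS becomes N -> KC, C -> AS; S -> NAA becomes S -> ND, D -> AA; S -> NKS becomes S -> NE, E -> KS.

S -> BA | ND | NE; A -> e; B -> i; C -> AS; D -> AA; E -> KS; K -> AB | KA; N -> i | BA | KC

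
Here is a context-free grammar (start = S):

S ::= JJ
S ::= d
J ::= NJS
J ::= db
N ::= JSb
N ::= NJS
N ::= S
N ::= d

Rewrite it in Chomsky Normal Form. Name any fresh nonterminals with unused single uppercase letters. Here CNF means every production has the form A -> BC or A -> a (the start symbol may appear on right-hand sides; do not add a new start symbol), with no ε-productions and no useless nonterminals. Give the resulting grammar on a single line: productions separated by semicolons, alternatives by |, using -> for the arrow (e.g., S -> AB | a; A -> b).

No ε-productions.
After unit-elimination: S -> d | JJ; J -> db | NJS; N -> d | JJ | JSb | NJS.
TERM: introduce B -> b, A -> d and substitute in every rule of length ≥2.
BIN: J -> NJS becomes J -> NC, C -> JS; N -> JSB becomes N -> JD, D -> SB; N -> NJS becomes N -> NE, E -> JS.

S -> d | JJ; A -> d; B -> b; C -> JS; D -> SB; E -> JS; J -> AB | NC; N -> d | JD | JJ | NE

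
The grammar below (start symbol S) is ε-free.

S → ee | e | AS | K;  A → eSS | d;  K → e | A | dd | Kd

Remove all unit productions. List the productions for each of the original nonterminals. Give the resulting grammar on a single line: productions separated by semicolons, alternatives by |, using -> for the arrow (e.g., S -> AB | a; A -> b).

S -> d | e | AS | Kd | dd | ee | eSS; A -> d | eSS; K -> d | e | Kd | dd | eSS

Unit productions: K->A, S->K.
Unit pairs (A ⇒* B via units): (K,A), (S,A), (S,K).
S: inherits non-unit rules of {A, K, S} → AS | Kd | d | dd | e | eSS | ee.
A: inherits non-unit rules of {A} → d | eSS.
K: inherits non-unit rules of {A, K} → Kd | d | dd | e | eSS.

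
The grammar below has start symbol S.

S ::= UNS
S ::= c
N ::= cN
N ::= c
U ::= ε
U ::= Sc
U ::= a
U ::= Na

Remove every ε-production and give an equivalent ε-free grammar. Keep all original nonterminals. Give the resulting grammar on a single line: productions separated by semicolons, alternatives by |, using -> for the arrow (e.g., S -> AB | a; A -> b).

S -> c | NS | UNS; N -> c | cN; U -> a | Na | Sc

Nullable set: {U}.
S -> UNS: U nullable, giving NS | UNS.
Drop U -> ε.
Unchanged (no nullable symbols): S -> c; N -> c; N -> cN; U -> Na; U -> Sc; U -> a.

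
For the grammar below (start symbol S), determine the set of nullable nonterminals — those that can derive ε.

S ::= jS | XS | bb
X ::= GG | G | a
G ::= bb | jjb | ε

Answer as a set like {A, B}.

Directly nullable (have an ε-rule): {G}.
X is nullable via X -> G (every symbol on the right is already known nullable).
Not nullable: S — each has a terminal in every rule's right-hand side or depends on a non-nullable symbol.

{G, X}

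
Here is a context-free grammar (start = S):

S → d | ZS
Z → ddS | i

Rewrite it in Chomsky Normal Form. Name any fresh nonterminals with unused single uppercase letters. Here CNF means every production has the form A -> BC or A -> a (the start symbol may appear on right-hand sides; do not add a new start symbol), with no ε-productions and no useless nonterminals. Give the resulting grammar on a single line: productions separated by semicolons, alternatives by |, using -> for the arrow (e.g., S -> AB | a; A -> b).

No ε-productions.
No unit productions to eliminate.
TERM: introduce A -> d and substitute in every rule of length ≥2.
BIN: Z -> AAS becomes Z -> AB, B -> AS.

S -> d | ZS; A -> d; B -> AS; Z -> i | AB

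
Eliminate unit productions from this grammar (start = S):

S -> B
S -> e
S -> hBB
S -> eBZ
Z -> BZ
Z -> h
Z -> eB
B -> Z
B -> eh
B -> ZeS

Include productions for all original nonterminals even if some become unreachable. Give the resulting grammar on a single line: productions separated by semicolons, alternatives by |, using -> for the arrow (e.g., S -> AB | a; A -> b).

Unit productions: B->Z, S->B.
Unit pairs (A ⇒* B via units): (B,Z), (S,B), (S,Z).
S: inherits non-unit rules of {B, S, Z} → BZ | ZeS | e | eB | eBZ | eh | h | hBB.
B: inherits non-unit rules of {B, Z} → BZ | ZeS | eB | eh | h.
Z: inherits non-unit rules of {Z} → BZ | eB | h.

S -> e | h | BZ | eB | eh | ZeS | eBZ | hBB; B -> h | BZ | eB | eh | ZeS; Z -> h | BZ | eB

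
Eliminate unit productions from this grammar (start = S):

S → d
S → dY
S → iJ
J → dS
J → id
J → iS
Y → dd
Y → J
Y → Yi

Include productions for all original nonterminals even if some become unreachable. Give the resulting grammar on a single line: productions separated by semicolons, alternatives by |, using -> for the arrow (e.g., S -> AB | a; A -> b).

Unit productions: Y->J.
Unit pairs (A ⇒* B via units): (Y,J).
S: inherits non-unit rules of {S} → d | dY | iJ.
J: inherits non-unit rules of {J} → dS | iS | id.
Y: inherits non-unit rules of {J, Y} → Yi | dS | dd | iS | id.

S -> d | dY | iJ; J -> dS | iS | id; Y -> Yi | dS | dd | iS | id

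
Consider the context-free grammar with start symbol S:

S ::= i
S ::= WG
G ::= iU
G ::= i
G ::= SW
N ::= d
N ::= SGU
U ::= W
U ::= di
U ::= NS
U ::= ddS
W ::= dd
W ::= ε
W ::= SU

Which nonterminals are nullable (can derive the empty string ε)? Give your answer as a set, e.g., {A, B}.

Directly nullable (have an ε-rule): {W}.
U is nullable via U -> W (every symbol on the right is already known nullable).
Not nullable: G, N, S — each has a terminal in every rule's right-hand side or depends on a non-nullable symbol.

{U, W}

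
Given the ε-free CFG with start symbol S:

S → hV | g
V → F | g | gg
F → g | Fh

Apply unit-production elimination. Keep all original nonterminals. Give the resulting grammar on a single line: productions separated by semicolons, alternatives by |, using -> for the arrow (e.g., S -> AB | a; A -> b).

Unit productions: V->F.
Unit pairs (A ⇒* B via units): (V,F).
S: inherits non-unit rules of {S} → g | hV.
F: inherits non-unit rules of {F} → Fh | g.
V: inherits non-unit rules of {F, V} → Fh | g | gg.

S -> g | hV; F -> g | Fh; V -> g | Fh | gg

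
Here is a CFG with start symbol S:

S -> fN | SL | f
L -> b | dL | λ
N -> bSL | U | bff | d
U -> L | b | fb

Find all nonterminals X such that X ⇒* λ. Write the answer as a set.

Directly nullable (have an ε-rule): {L}.
U is nullable via U -> L (every symbol on the right is already known nullable).
N is nullable via N -> U (every symbol on the right is already known nullable).
Not nullable: S — each has a terminal in every rule's right-hand side or depends on a non-nullable symbol.

{L, N, U}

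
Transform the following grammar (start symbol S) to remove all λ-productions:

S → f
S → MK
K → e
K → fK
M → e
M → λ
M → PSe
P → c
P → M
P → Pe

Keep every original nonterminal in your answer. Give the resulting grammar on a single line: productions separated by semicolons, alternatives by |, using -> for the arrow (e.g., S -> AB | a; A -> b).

Nullable set: {M, P}.
S -> MK: M nullable, giving K | MK.
Drop M -> λ.
M -> PSe: P nullable, giving PSe | Se.
P -> M: M nullable, giving M.
P -> Pe: P nullable, giving Pe | e.
Unchanged (no nullable symbols): S -> f; K -> e; K -> fK; M -> e; P -> c.

S -> K | f | MK; K -> e | fK; M -> e | Se | PSe; P -> M | c | e | Pe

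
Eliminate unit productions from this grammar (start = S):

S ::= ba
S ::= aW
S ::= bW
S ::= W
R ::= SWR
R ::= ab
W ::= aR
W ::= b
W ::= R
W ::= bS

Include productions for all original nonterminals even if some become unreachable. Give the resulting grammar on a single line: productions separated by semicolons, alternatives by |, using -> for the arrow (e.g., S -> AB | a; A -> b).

Unit productions: S->W, W->R.
Unit pairs (A ⇒* B via units): (S,R), (S,W), (W,R).
S: inherits non-unit rules of {R, S, W} → SWR | aR | aW | ab | b | bS | bW | ba.
R: inherits non-unit rules of {R} → SWR | ab.
W: inherits non-unit rules of {R, W} → SWR | aR | ab | b | bS.

S -> b | aR | aW | ab | bS | bW | ba | SWR; R -> ab | SWR; W -> b | aR | ab | bS | SWR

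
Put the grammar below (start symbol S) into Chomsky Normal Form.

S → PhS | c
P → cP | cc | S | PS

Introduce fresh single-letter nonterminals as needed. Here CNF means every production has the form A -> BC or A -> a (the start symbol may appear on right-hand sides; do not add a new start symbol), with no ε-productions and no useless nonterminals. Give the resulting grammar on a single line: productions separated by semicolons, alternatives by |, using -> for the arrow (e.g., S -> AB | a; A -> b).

S -> c | PD; A -> h; B -> c; C -> AS; D -> AS; P -> c | BB | BP | PC | PS

No ε-productions.
After unit-elimination: S -> c | PhS; P -> c | PS | cP | cc | PhS.
TERM: introduce B -> c, A -> h and substitute in every rule of length ≥2.
BIN: P -> PAS becomes P -> PC, C -> AS; S -> PAS becomes S -> PD, D -> AS.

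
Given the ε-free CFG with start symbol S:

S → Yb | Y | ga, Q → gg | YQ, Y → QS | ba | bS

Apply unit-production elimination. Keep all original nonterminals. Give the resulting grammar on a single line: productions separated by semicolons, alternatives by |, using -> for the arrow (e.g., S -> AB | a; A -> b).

Unit productions: S->Y.
Unit pairs (A ⇒* B via units): (S,Y).
S: inherits non-unit rules of {S, Y} → QS | Yb | bS | ba | ga.
Q: inherits non-unit rules of {Q} → YQ | gg.
Y: inherits non-unit rules of {Y} → QS | bS | ba.

S -> QS | Yb | bS | ba | ga; Q -> YQ | gg; Y -> QS | bS | ba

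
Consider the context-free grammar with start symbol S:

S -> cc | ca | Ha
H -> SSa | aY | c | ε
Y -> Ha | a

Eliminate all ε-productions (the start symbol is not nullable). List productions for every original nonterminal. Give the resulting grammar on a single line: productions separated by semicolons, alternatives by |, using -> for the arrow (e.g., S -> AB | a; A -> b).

Nullable set: {H}.
S -> Ha: H nullable, giving Ha | a.
Drop H -> ε.
Y -> Ha: H nullable, giving Ha | a.
Unchanged (no nullable symbols): S -> ca; S -> cc; H -> SSa; H -> aY; H -> c; Y -> a.

S -> a | Ha | ca | cc; H -> c | aY | SSa; Y -> a | Ha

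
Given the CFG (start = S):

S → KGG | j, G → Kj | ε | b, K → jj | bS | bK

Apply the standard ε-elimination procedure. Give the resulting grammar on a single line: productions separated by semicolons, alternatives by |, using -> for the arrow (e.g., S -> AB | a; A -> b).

Nullable set: {G}.
S -> KGG: G, G nullable, giving K | KG | KGG.
Drop G -> ε.
Unchanged (no nullable symbols): S -> j; G -> Kj; G -> b; K -> bK; K -> bS; K -> jj.

S -> K | j | KG | KGG; G -> b | Kj; K -> bK | bS | jj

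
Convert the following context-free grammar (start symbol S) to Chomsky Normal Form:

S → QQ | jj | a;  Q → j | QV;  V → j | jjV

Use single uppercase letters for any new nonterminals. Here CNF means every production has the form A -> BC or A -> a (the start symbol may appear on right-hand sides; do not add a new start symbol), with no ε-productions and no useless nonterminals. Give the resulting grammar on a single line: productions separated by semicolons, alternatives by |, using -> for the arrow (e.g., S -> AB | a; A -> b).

No ε-productions.
No unit productions to eliminate.
TERM: introduce A -> j and substitute in every rule of length ≥2.
BIN: V -> AAV becomes V -> AB, B -> AV.

S -> a | AA | QQ; A -> j; B -> AV; Q -> j | QV; V -> j | AB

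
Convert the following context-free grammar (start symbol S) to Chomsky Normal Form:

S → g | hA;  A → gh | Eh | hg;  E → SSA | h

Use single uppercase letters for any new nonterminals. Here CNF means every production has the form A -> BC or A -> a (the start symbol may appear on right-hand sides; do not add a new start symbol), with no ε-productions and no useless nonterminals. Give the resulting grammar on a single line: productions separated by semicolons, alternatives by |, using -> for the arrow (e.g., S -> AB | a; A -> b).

No ε-productions.
No unit productions to eliminate.
TERM: introduce C -> g, B -> h and substitute in every rule of length ≥2.
BIN: E -> SSA becomes E -> SD, D -> SA.

S -> g | BA; A -> BC | CB | EB; B -> h; C -> g; D -> SA; E -> h | SD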